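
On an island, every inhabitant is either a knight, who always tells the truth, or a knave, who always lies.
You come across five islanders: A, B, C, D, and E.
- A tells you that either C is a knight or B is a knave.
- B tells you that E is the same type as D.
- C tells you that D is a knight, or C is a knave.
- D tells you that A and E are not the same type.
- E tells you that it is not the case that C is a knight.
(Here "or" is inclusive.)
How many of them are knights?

3

The unique consistent assignment is A=knight, B=knave, C=knight, D=knight, E=knave.
That has 3 knights.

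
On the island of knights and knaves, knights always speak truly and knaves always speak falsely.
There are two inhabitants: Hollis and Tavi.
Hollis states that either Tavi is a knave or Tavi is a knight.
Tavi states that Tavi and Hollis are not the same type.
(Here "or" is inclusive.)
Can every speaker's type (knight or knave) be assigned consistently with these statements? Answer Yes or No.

No

Checking all 4 assignments, each has at least one speaker whose statement's truth value contradicts their type.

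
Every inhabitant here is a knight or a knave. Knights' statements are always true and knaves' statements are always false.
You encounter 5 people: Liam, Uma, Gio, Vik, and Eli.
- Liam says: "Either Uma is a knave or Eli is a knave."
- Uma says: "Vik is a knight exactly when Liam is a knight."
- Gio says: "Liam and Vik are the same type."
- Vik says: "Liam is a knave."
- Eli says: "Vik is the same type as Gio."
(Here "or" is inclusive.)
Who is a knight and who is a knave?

Liam (knight): "either Uma is a knave or Eli is a knave" — True. ✓
As a knave, Uma's statement "Vik is a knight exactly when Liam is a knight" should be false; it is.
Gio is a knave, so "Liam and Vik are the same type" must be false — and it is.
Vik (knave): "Liam is a knave" — false. ✓
Since Eli is a knight, "Vik is the same type as Gio" needs to be True, which holds.

Liam is a knight, Uma is a knave, Gio is a knave, Vik is a knave, and Eli is a knight.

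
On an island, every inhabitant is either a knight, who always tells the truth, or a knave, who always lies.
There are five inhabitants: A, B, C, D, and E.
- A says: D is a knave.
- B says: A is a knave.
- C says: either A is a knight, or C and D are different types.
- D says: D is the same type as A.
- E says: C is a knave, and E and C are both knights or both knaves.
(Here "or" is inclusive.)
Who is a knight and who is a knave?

Knights: A and C. Knaves: B, D, and E.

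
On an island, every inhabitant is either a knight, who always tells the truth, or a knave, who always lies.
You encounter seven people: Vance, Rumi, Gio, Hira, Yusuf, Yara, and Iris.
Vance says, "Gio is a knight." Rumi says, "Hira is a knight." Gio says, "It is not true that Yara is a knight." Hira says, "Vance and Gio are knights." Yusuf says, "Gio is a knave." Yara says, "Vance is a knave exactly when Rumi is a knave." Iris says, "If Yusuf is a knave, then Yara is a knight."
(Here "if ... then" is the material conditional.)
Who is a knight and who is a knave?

Vance is a knave, Rumi is a knave, Gio is a knave, Hira is a knave, Yusuf is a knight, Yara is a knight, and Iris is a knight.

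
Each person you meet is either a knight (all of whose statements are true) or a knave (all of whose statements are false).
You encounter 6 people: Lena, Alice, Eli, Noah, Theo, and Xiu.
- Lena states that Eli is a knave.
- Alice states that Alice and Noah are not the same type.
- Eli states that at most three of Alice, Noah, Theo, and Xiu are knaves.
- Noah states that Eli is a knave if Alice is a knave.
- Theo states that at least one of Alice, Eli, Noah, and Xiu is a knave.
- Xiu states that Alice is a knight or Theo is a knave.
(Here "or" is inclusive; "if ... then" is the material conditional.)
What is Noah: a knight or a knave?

Noah is a knave.

Consistent assignments: {Lena=knave, Alice=knave, Eli=knight, Noah=knave, Theo=knight, Xiu=knave}
In every consistent assignment, Noah is a knave.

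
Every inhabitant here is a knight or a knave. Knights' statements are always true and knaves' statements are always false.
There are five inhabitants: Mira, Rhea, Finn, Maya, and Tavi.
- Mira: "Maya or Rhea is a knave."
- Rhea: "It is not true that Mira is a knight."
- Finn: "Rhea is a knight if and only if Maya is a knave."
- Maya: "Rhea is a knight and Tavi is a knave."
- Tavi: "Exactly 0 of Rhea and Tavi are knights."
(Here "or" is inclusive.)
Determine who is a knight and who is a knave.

Mira is a knave, Rhea is a knight, Finn is a knave, Maya is a knight, and Tavi is a knave.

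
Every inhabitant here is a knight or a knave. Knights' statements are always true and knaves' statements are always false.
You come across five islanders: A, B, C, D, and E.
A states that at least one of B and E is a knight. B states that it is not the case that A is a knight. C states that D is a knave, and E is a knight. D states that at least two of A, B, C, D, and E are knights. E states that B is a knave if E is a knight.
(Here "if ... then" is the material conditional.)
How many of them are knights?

The unique consistent assignment is A=knight, B=knave, C=knave, D=knight, E=knight.
That has 3 knights.

3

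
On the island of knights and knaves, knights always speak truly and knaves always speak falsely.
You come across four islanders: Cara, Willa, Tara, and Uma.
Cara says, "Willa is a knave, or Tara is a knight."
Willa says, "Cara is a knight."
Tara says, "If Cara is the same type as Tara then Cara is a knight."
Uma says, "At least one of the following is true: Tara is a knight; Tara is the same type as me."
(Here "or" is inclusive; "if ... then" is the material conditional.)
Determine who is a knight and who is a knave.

Cara is a knight; "Willa is a knave, or Tara is a knight" is True, as required.
Since Willa is a knight, "Cara is a knight" needs to be True, which holds.
As a knight, Tara's statement "if Cara is the same type as Tara then Cara is a knight" should be True; it is.
As a knight, Uma's statement "at least one of the following is true: Tara is a knight; Tara is the same type as me" should be True; it is.

Knights: Cara, Willa, Tara, and Uma. Knaves: none.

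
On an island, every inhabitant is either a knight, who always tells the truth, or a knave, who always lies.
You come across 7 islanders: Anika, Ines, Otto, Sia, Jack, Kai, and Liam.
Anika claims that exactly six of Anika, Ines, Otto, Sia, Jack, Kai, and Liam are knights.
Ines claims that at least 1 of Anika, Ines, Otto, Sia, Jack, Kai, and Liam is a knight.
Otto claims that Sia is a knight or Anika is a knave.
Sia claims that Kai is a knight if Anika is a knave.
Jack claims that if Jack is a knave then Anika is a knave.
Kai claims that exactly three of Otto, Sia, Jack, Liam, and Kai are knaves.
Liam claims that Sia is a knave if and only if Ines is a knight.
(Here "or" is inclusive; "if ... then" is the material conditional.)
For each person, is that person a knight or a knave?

Anika is a knave, Ines is a knight, Otto is a knight, Sia is a knave, Jack is a knight, Kai is a knave, and Liam is a knight.

Anika is a knave, and the claim "exactly six of Anika, Ines, Otto, Sia, Jack, Kai, and Liam are knights" is indeed False.
Ines is a knight, so "at least 1 of Anika, Ines, Otto, Sia, Jack, Kai, and Liam is a knight" must be true — and it is.
As a knight, Otto's statement "Sia is a knight or Anika is a knave" should be true; it is.
Sia (knave): "Kai is a knight if Anika is a knave" — False. ✓
As a knight, Jack's statement "if Jack is a knave then Anika is a knave" should be true; it is.
Kai is a knave; "exactly three of Otto, Sia, Jack, Liam, and Kai are knaves" is False, as required.
Liam is a knight; "Sia is a knave if and only if Ines is a knight" is true, as required.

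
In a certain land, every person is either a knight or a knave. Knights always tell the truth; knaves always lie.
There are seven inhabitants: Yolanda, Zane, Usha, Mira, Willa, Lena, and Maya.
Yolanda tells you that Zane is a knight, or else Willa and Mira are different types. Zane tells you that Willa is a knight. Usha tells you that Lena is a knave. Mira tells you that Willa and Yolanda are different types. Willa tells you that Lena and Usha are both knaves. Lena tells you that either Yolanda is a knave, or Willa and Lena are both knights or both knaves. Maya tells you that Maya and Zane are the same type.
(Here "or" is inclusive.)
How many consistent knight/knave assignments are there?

0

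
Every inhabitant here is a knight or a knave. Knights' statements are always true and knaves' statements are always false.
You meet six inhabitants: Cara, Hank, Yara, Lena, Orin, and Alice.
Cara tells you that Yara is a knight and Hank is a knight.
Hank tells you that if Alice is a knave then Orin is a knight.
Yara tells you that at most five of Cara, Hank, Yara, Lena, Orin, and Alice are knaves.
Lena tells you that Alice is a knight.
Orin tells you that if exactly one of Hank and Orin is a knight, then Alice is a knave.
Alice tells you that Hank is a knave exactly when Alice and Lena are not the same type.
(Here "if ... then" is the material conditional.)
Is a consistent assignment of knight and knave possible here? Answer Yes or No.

One consistent assignment: Cara=knight, Hank=knight, Yara=knight, Lena=knight, Orin=knight, Alice=knight.

Yes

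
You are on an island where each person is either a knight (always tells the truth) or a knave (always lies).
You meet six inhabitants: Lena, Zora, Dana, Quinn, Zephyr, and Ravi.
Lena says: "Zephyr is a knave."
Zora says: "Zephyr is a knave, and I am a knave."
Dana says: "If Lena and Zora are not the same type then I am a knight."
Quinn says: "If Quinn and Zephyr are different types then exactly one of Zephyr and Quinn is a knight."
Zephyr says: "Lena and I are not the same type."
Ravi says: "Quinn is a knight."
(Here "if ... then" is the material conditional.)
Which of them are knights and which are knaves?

Since Lena is a knave, "Zephyr is a knave" needs to be false, which holds.
As a knave, Zora's statement "Zephyr is a knave, and I am a knave" should be false; it is.
As a knight, Dana's statement "if Lena and Zora are not the same type then I am a knight" should be True; it is.
Since Quinn is a knight, "if Quinn and Zephyr are different types then exactly one of Zephyr and Quinn is a knight" needs to be True, which holds.
Zephyr is a knight, so "Lena and I are not the same type" must be True — and it is.
Ravi is a knight, so "Quinn is a knight" must be True — and it is.

Lena is a knave, Zora is a knave, Dana is a knight, Quinn is a knight, Zephyr is a knight, and Ravi is a knight.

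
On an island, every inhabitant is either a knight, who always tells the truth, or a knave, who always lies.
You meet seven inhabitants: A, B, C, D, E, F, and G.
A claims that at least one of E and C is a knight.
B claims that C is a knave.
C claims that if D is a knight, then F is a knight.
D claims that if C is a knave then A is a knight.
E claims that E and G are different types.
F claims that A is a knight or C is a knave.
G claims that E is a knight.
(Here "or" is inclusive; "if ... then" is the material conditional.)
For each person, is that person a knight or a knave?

A is a knight, B is a knave, C is a knight, D is a knight, E is a knave, F is a knight, and G is a knave.

A is a knight, so "at least one of E and C is a knight" must be True — and it is.
B is a knave, and the claim "C is a knave" is indeed False.
C is a knight; "if D is a knight, then F is a knight" is True, as required.
D is a knight, so "if C is a knave then A is a knight" must be True — and it is.
Since E is a knave, "E and G are different types" needs to be False, which holds.
As a knight, F's statement "A is a knight or C is a knave" should be True; it is.
As a knave, G's statement "E is a knight" should be False; it is.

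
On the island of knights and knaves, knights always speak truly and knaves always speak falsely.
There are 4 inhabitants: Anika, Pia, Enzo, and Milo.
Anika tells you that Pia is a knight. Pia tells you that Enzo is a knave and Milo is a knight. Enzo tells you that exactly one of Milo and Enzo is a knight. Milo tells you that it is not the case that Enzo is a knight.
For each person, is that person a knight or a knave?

Anika is a knave, Pia is a knave, Enzo is a knight, and Milo is a knave.

Since Anika is a knave, "Pia is a knight" needs to be false, which holds.
Pia (knave): "Enzo is a knave and Milo is a knight" — false. ✓
Enzo is a knight, and the claim "exactly one of Milo and Enzo is a knight" is indeed True.
Milo is a knave, so "it is not the case that Enzo is a knight" must be false — and it is.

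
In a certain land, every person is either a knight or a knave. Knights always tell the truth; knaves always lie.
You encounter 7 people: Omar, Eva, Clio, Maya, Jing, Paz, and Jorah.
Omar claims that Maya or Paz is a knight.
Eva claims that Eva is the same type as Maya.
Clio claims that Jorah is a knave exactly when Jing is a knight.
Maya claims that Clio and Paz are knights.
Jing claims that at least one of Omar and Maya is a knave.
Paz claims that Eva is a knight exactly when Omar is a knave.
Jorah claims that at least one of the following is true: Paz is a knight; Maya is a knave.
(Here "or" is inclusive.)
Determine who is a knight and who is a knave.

Omar (knight): "Maya or Paz is a knight" — true. ✓
Eva (knave): "Eva is the same type as Maya" — false. ✓
Clio is a knight, so "Jorah is a knave exactly when Jing is a knight" must be true — and it is.
Maya is a knight, and the claim "Clio and Paz are knights" is indeed true.
Jing is a knave; "at least one of Omar and Maya is a knave" is false, as required.
Paz (knight): "Eva is a knight exactly when Omar is a knave" — true. ✓
Jorah is a knight, and the claim "at least one of the following is true: Paz is a knight; Maya is a knave" is indeed true.

Knights: Omar, Clio, Maya, Paz, and Jorah. Knaves: Eva and Jing.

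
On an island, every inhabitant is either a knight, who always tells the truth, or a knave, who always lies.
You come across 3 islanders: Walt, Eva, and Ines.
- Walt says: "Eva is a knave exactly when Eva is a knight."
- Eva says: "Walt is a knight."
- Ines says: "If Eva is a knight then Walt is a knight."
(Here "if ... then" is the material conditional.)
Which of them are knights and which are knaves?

Walt is a knave, and the claim "Eva is a knave exactly when Eva is a knight" is indeed false.
Eva (knave): "Walt is a knight" — false. ✓
Ines is a knight, so "if Eva is a knight then Walt is a knight" must be true — and it is.

Walt is a knave, Eva is a knave, and Ines is a knight.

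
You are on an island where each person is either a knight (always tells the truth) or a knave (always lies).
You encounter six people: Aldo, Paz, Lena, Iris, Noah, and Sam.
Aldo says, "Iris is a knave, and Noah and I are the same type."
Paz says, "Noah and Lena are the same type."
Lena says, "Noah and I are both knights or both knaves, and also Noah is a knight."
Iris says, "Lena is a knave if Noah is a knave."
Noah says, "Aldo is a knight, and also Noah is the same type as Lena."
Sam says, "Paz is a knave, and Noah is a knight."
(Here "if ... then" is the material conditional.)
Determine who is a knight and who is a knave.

Knights: Paz and Iris. Knaves: Aldo, Lena, Noah, and Sam.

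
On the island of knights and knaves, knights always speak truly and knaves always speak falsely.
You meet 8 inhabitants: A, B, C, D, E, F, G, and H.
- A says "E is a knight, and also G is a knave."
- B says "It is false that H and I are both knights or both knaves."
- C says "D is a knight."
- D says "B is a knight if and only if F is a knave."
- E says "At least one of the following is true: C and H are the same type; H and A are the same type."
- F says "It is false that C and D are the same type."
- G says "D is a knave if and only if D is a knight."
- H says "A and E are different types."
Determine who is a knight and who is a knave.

A is a knight, so "E is a knight, and also G is a knave" must be true — and it is.
Since B is a knave, "it is false that H and I are both knights or both knaves" needs to be False, which holds.
C (knave): "D is a knight" — False. ✓
As a knave, D's statement "B is a knight if and only if F is a knave" should be False; it is.
E (knight): "at least one of the following is true: C and H are the same type; H and A are the same type" — true. ✓
As a knave, F's statement "it is false that C and D are the same type" should be False; it is.
G (knave): "D is a knave if and only if D is a knight" — False. ✓
Since H is a knave, "A and E are different types" needs to be False, which holds.

A is a knight, B is a knave, C is a knave, D is a knave, E is a knight, F is a knave, G is a knave, and H is a knave.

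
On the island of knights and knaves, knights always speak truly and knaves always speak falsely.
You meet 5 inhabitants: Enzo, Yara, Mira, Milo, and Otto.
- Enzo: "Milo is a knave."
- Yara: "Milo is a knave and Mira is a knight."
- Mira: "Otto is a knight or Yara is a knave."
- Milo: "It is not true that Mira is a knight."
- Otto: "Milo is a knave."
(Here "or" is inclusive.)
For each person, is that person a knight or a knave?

Enzo is a knight, Yara is a knight, Mira is a knight, Milo is a knave, and Otto is a knight.

Since Enzo is a knight, "Milo is a knave" needs to be true, which holds.
As a knight, Yara's statement "Milo is a knave and Mira is a knight" should be true; it is.
Mira is a knight; "Otto is a knight or Yara is a knave" is true, as required.
Milo is a knave, so "it is not true that Mira is a knight" must be false — and it is.
Otto is a knight, so "Milo is a knave" must be true — and it is.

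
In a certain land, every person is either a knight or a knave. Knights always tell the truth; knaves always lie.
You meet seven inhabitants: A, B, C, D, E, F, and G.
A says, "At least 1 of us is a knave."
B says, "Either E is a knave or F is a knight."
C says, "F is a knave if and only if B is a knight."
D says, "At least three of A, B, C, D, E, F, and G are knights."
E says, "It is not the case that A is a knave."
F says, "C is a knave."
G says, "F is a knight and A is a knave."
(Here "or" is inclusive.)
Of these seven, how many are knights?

The unique consistent assignment is A=knight, B=knight, C=knave, D=knight, E=knight, F=knight, G=knave.
That has 5 knights.

5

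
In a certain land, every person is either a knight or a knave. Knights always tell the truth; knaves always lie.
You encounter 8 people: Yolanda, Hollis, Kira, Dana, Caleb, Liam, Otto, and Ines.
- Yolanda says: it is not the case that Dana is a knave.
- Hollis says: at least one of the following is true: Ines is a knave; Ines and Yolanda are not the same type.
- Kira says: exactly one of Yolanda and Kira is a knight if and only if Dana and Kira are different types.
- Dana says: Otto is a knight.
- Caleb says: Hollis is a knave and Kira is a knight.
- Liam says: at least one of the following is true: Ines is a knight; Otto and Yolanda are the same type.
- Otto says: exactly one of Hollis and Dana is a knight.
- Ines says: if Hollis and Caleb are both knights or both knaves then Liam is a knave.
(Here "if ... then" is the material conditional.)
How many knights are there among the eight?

7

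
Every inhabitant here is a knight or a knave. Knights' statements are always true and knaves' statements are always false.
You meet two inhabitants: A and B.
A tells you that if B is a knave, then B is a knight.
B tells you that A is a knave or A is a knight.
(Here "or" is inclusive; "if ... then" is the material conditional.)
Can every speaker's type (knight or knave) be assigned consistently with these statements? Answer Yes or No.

Yes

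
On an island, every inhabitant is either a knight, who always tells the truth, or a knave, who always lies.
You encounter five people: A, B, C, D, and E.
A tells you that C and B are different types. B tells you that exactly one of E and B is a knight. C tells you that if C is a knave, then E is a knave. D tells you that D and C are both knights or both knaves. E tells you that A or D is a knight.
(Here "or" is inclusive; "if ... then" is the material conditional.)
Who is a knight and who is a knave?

A is a knave, B is a knight, C is a knight, D is a knave, and E is a knave.

A is a knave, and the claim "C and B are different types" is indeed False.
B (knight): "exactly one of E and B is a knight" — true. ✓
C is a knight, and the claim "if C is a knave, then E is a knave" is indeed true.
D is a knave, so "D and C are both knights or both knaves" must be False — and it is.
Since E is a knave, "A or D is a knight" needs to be False, which holds.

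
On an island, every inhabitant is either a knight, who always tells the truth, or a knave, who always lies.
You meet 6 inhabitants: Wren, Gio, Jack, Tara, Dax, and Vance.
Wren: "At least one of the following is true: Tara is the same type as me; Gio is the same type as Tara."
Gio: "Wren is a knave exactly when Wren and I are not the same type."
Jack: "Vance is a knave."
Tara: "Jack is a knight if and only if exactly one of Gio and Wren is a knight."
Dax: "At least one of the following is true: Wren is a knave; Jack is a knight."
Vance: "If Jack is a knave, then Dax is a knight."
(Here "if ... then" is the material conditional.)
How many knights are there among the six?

3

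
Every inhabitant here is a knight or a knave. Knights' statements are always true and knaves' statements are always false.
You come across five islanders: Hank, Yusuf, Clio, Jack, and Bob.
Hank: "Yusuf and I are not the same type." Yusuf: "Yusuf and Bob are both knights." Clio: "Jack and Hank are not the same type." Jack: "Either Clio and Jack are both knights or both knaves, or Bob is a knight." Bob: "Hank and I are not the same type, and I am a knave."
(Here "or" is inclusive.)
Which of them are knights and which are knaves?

Hank is a knave, and the claim "Yusuf and I are not the same type" is indeed false.
As a knave, Yusuf's statement "Yusuf and Bob are both knights" should be false; it is.
As a knight, Clio's statement "Jack and Hank are not the same type" should be true; it is.
Since Jack is a knight, "either Clio and Jack are both knights or both knaves, or Bob is a knight" needs to be true, which holds.
Since Bob is a knave, "Hank and I are not the same type, and I am a knave" needs to be false, which holds.

Knights: Clio and Jack. Knaves: Hank, Yusuf, and Bob.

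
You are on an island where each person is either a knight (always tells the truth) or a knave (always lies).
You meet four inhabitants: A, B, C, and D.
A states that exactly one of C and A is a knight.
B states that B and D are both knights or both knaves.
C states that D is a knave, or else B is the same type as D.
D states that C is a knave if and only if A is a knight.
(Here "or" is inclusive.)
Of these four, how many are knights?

2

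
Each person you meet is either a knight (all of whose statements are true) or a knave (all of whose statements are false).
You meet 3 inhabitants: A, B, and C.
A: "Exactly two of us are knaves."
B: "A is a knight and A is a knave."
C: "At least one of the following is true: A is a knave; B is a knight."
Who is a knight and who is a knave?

A is a knight, B is a knave, and C is a knave.

Since A is a knight, "exactly two of us are knaves" needs to be true, which holds.
B (knave): "A is a knight and A is a knave" — false. ✓
C is a knave; "at least one of the following is true: A is a knave; B is a knight" is false, as required.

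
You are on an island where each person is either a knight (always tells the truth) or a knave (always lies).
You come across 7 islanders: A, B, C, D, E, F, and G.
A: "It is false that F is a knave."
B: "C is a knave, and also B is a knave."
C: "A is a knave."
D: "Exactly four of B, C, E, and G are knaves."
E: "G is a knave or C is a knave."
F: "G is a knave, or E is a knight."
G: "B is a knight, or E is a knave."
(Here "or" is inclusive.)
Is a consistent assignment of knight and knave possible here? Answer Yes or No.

One consistent assignment: A=knave, B=knave, C=knight, D=knave, E=knave, F=knave, G=knight.

Yes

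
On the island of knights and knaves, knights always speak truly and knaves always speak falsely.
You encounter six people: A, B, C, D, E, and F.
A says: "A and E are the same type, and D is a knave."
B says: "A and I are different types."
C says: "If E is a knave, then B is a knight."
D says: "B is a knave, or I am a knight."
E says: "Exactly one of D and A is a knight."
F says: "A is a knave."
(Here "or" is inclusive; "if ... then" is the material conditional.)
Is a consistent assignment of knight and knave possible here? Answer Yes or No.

Yes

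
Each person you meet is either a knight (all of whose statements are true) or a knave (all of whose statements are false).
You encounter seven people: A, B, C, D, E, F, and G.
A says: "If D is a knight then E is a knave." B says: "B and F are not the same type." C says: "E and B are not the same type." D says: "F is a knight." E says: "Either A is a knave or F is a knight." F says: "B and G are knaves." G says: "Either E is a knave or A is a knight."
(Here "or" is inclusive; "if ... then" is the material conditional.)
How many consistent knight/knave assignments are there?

2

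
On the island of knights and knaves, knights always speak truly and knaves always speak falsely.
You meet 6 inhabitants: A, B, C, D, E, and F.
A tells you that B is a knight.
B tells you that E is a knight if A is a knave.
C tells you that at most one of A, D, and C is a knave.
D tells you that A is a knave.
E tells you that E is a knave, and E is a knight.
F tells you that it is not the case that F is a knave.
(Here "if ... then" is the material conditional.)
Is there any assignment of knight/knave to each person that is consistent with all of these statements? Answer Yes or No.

Yes

One consistent assignment: A=knight, B=knight, C=knight, D=knave, E=knave, F=knight.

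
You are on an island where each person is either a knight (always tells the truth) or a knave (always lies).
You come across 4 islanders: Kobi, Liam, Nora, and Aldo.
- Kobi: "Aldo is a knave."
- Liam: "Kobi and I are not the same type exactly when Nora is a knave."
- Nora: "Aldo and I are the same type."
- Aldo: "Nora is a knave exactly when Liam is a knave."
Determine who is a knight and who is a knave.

Knights: Aldo. Knaves: Kobi, Liam, and Nora.

Kobi is a knave; "Aldo is a knave" is false, as required.
Since Liam is a knave, "Kobi and I are not the same type exactly when Nora is a knave" needs to be false, which holds.
Nora is a knave, so "Aldo and I are the same type" must be false — and it is.
Since Aldo is a knight, "Nora is a knave exactly when Liam is a knave" needs to be True, which holds.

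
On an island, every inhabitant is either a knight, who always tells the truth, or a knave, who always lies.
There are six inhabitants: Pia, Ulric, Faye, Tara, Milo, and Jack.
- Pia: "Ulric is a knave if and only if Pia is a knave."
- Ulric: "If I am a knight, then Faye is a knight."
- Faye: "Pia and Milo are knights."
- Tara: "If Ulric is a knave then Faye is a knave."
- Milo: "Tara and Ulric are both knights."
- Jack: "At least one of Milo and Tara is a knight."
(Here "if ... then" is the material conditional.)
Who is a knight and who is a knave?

As a knight, Pia's statement "Ulric is a knave if and only if Pia is a knave" should be true; it is.
Ulric is a knight; "if I am a knight, then Faye is a knight" is true, as required.
Faye is a knight, and the claim "Pia and Milo are knights" is indeed true.
Tara is a knight; "if Ulric is a knave then Faye is a knave" is true, as required.
Since Milo is a knight, "Tara and Ulric are both knights" needs to be true, which holds.
Jack (knight): "at least one of Milo and Tara is a knight" — true. ✓

Pia is a knight, Ulric is a knight, Faye is a knight, Tara is a knight, Milo is a knight, and Jack is a knight.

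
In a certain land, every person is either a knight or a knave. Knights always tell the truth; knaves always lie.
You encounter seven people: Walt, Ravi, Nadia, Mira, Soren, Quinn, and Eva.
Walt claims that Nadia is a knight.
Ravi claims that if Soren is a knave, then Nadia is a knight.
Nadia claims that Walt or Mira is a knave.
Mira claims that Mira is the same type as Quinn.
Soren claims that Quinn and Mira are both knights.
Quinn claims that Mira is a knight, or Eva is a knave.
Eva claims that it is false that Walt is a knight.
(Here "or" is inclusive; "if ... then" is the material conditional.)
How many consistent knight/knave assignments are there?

1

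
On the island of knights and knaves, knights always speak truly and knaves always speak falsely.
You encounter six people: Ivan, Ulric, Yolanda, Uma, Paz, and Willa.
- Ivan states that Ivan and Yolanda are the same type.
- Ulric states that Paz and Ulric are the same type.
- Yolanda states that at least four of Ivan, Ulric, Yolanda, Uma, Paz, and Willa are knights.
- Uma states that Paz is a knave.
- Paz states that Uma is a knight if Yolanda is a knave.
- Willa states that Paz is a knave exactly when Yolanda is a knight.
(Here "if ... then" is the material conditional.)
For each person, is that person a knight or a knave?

Knights: Ivan, Ulric, Yolanda, and Paz. Knaves: Uma and Willa.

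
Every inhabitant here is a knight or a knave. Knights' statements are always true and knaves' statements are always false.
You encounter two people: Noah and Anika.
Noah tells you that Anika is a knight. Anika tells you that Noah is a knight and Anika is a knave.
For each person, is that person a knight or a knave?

Noah is a knave and Anika is a knave.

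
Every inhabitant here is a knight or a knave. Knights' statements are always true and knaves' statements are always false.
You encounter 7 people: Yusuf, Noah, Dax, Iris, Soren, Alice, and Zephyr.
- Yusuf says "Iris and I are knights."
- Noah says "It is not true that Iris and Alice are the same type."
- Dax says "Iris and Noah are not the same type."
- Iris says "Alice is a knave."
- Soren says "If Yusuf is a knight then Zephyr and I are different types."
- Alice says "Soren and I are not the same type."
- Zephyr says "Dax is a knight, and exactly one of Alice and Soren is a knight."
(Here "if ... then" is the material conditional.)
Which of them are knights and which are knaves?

Knights: Yusuf, Noah, and Iris. Knaves: Dax, Soren, Alice, and Zephyr.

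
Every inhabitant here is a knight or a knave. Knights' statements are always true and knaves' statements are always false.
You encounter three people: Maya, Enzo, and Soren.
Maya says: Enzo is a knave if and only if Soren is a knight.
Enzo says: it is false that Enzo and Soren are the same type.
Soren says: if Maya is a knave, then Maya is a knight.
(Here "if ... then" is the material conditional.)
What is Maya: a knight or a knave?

Maya is a knave.

Consistent assignments: {Maya=knave, Enzo=knave, Soren=knave}
In every consistent assignment, Maya is a knave.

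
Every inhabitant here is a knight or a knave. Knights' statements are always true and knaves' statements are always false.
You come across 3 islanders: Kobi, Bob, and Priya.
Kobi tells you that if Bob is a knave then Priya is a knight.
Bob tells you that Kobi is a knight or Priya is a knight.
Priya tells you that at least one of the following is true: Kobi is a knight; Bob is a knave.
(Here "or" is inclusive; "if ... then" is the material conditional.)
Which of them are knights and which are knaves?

As a knight, Kobi's statement "if Bob is a knave then Priya is a knight" should be True; it is.
Bob is a knight, and the claim "Kobi is a knight or Priya is a knight" is indeed True.
Priya is a knight, and the claim "at least one of the following is true: Kobi is a knight; Bob is a knave" is indeed True.

Kobi is a knight, Bob is a knight, and Priya is a knight.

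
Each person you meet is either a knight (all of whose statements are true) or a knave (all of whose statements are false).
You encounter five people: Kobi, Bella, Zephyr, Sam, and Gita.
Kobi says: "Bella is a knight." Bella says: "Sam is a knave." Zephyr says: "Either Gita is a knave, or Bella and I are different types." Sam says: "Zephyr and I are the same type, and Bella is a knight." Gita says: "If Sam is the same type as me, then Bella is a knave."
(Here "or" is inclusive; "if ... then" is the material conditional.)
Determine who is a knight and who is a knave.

Kobi is a knight, Bella is a knight, Zephyr is a knight, Sam is a knave, and Gita is a knave.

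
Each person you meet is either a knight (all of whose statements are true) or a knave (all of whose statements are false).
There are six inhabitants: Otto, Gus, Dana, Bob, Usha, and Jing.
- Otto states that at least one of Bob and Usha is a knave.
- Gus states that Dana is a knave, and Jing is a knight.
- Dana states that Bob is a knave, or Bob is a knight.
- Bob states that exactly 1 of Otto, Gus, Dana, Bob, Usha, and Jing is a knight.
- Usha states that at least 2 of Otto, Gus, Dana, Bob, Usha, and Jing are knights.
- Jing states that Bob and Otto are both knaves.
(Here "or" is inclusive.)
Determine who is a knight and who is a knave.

Otto is a knight, Gus is a knave, Dana is a knight, Bob is a knave, Usha is a knight, and Jing is a knave.

Otto is a knight, and the claim "at least one of Bob and Usha is a knave" is indeed true.
Gus (knave): "Dana is a knave, and Jing is a knight" — false. ✓
Dana is a knight, so "Bob is a knave, or Bob is a knight" must be true — and it is.
Bob (knave): "exactly 1 of Otto, Gus, Dana, Bob, Usha, and Jing is a knight" — false. ✓
As a knight, Usha's statement "at least 2 of Otto, Gus, Dana, Bob, Usha, and Jing are knights" should be true; it is.
Jing is a knave, and the claim "Bob and Otto are both knaves" is indeed false.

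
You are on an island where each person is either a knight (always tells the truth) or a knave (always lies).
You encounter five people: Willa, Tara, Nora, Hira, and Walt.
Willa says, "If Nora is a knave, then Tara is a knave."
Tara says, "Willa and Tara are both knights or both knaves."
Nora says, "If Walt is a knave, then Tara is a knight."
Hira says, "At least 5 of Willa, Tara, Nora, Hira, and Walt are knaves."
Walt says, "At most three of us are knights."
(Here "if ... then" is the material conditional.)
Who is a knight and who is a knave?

Knights: Willa, Nora, and Walt. Knaves: Tara and Hira.

Willa is a knight, and the claim "if Nora is a knave, then Tara is a knave" is indeed true.
Since Tara is a knave, "Willa and Tara are both knights or both knaves" needs to be false, which holds.
Nora is a knight, and the claim "if Walt is a knave, then Tara is a knight" is indeed true.
Since Hira is a knave, "at least 5 of Willa, Tara, Nora, Hira, and Walt are knaves" needs to be false, which holds.
As a knight, Walt's statement "at most three of us are knights" should be true; it is.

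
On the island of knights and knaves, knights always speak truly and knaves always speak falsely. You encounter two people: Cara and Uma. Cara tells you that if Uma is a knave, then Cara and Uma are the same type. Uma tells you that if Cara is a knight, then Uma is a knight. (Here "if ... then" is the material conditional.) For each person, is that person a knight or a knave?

Cara is a knight and Uma is a knight.

Suppose Cara is a knave. Then Cara's statement "if Uma is a knave, then Cara and Uma are the same type" would have to be false. Checking the 2 ways to assign the others, none is consistent with every speaker.
(For instance, with Uma=knight, Cara's claim "if Uma is a knave, then Cara and Uma are the same type" comes out true where it would need to be false.)
So Cara must be a knight, making "if Uma is a knave, then Cara and Uma are the same type" true. Taking Cara=knight, Uma=knight, each remaining statement checks out:
  Uma (knight): "if Cara is a knight, then Uma is a knight" — true. ✓
This is the unique consistent assignment.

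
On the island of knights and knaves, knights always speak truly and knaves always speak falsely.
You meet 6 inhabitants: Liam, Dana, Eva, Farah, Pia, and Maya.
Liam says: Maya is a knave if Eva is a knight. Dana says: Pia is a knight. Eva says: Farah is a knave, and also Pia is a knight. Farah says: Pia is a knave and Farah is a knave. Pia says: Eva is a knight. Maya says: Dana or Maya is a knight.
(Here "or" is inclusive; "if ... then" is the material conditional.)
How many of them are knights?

4

The unique consistent assignment is Liam=knave, Dana=knight, Eva=knight, Farah=knave, Pia=knight, Maya=knight.
That has 4 knights.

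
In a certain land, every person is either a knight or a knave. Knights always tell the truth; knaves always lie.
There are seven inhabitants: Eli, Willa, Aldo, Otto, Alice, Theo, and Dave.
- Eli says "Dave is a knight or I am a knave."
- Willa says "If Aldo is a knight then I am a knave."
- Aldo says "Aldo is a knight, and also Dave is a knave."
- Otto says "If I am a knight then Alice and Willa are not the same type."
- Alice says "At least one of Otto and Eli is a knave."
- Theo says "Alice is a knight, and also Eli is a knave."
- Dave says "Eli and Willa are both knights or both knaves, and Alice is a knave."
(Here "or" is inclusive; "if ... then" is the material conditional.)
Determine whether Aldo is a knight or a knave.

Aldo is a knave.

Consistent assignments: {Eli=knight, Willa=knight, Aldo=knave, Otto=knight, Alice=knave, Theo=knave, Dave=knight}
In every consistent assignment, Aldo is a knave.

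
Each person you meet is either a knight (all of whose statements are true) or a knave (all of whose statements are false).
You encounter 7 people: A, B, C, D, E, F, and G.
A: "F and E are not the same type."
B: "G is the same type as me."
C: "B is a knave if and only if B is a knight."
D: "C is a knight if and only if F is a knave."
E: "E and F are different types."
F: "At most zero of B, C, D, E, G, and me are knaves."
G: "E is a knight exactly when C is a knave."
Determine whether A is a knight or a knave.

A is a knight.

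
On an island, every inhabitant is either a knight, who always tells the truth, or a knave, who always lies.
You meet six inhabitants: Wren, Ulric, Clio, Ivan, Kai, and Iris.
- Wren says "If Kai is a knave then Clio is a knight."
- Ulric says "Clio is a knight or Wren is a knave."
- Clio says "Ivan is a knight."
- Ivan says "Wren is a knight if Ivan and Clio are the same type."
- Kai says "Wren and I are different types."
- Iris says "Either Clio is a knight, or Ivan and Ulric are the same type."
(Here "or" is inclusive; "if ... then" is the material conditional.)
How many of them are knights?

1

The unique consistent assignment is Wren=knave, Ulric=knight, Clio=knave, Ivan=knave, Kai=knave, Iris=knave.
That has 1 knight.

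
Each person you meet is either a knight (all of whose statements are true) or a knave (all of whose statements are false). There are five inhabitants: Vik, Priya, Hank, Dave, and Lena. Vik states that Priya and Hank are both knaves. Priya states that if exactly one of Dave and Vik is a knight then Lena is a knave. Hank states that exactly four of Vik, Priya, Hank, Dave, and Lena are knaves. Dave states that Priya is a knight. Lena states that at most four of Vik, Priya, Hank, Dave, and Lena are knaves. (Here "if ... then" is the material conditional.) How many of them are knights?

2

The unique consistent assignment is Vik=knight, Priya=knave, Hank=knave, Dave=knave, Lena=knight.
That has 2 knights.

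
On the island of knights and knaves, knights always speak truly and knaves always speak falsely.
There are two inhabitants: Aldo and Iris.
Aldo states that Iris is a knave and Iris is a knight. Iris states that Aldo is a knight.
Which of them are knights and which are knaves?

Since Aldo is a knave, "Iris is a knave and Iris is a knight" needs to be false, which holds.
Iris (knave): "Aldo is a knight" — false. ✓

Knights: none. Knaves: Aldo and Iris.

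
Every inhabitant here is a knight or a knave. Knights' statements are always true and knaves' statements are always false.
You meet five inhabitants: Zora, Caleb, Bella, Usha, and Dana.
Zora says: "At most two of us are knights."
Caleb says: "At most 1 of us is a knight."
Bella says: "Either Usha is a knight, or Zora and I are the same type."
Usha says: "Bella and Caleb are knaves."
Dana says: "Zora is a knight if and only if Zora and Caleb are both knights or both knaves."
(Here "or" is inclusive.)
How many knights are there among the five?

2

The unique consistent assignment is Zora=knight, Caleb=knave, Bella=knight, Usha=knave, Dana=knave.
That has 2 knights.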